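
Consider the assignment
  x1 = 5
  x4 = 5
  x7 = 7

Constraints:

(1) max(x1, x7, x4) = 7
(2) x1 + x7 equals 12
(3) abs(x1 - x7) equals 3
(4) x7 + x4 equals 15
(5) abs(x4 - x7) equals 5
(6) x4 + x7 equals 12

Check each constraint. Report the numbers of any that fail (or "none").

(1) max(5, 7, 5) = 7  holds
(2) x1 + x7 = 5 + 7 = 12  holds
(3) abs(5 - 7) = 2, not 3  fails
(4) x7 + x4 = 7 + 5 = 12, not 15  fails
(5) abs(5 - 7) = 2, not 5  fails
(6) x4 + x7 = 5 + 7 = 12  holds

The assignment fails constraints 3, 4, and 5.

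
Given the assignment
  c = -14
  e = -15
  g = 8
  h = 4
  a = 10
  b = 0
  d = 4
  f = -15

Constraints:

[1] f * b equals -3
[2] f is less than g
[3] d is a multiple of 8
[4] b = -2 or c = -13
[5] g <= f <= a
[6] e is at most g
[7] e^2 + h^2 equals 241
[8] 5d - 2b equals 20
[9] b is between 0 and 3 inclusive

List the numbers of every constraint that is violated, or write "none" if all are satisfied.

Constraints 1, 3, 4, and 5 do not hold.

[1] f * b = -15 * 0 = 0, not -3 — violated.
[2] f = -15, g = 8; -15 < 8 — satisfied.
[3] 4 = 8*0 + 4, so 8 does not divide 4 — violated.
[4] b = 0 ≠ -2 and c = -14 ≠ -13; both disjuncts false — violated.
[5] values 8, -15, 10; g = 8 is not <= f = -15 — violated.
[6] e = -15, g = 8; -15 ≤ 8 — satisfied.
[7] e^2 + h^2 = (-15)^2 + 4^2 = 225 + 16 = 241 — satisfied.
[8] 5d - 2b = 5(4) - 2(0) = 20 — satisfied.
[9] b = 0 lies in [0, 3] — satisfied.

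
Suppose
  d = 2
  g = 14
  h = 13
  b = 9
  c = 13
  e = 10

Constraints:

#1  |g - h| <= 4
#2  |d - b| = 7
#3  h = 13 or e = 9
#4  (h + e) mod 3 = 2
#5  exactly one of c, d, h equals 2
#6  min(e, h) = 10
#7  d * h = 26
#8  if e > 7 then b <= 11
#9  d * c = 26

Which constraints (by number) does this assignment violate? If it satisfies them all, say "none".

#1 |14 - 13| = 1; 1 ≤ 4  OK
#2 |2 - 9| = 7  OK
#3 h = 13 = 13 (first disjunct)  OK
#4 h + e = 23; 23 mod 3 = 2  OK
#5 c=13, d=2, h=13; 1 of them equals 2  OK
#6 min(10, 13) = 10  OK
#7 d * h = 2 * 13 = 26  OK
#8 e = 10 > 7, so we need b ≤ 11; b = 9 ≤ 11  OK
#9 d * c = 2 * 13 = 26  OK

Yes — all constraints hold.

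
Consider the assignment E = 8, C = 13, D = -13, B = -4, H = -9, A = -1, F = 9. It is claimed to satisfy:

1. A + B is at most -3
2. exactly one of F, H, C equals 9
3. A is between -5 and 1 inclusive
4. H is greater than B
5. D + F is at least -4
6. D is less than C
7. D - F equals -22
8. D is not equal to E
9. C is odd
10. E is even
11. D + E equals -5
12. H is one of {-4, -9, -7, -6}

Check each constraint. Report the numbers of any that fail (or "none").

No — constraint 4 is not satisfied.

1. A + B = -1 + (-4) = -5; -5 ≤ -3 — OK.
2. F=9, H=-9, C=13; 1 of them equals 9 — OK.
3. A = -1 lies in [-5, 1] — OK.
4. H = -9, B = -4; -9 ≤ -4 (want >) — violated.
5. D + F = -13 + 9 = -4; -4 ≥ -4 — OK.
6. D = -13, C = 13; -13 < 13 — OK.
7. D - F = -13 - 9 = -22 — OK.
8. D = -13, E = 8; distinct — OK.
9. C = 13 is odd — OK.
10. E = 8 is even — OK.
11. D + E = -13 + 8 = -5 — OK.
12. H = -9 is in {-4, -9, -7, -6} — OK.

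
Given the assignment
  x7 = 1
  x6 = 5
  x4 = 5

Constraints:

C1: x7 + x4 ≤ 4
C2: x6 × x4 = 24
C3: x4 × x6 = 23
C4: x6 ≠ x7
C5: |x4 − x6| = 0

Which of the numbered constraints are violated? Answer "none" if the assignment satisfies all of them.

Constraints 1, 2, and 3 do not hold.

C1: x7 + x4 = 1 + 5 = 6; 6 > 4, bound 4 not met — does not hold.
C2: x6 × x4 = 5 × 5 = 25, not 24 — does not hold.
C3: x4 × x6 = 5 × 5 = 25, not 23 — does not hold.
C4: x6 = 5, x7 = 1; distinct — holds.
C5: |5 − 5| = 0 — holds.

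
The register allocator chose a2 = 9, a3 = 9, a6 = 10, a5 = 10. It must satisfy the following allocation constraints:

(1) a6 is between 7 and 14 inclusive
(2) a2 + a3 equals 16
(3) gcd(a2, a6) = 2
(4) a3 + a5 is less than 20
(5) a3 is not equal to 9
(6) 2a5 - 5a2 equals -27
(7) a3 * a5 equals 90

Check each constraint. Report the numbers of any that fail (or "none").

(1) a6 = 10 lies in [7, 14]  holds
(2) a2 + a3 = 9 + 9 = 18, not 16  fails
(3) gcd(9, 10) = 1, not 2  fails
(4) a3 + a5 = 9 + 10 = 19; 19 < 20  holds
(5) a3 = 9, but 9 is required to differ  fails
(6) 2a5 - 5a2 = 2(10) - 5(9) = -25, not -27  fails
(7) a3 * a5 = 9 * 10 = 90  holds

Constraints 2, 3, 5, and 6 do not hold.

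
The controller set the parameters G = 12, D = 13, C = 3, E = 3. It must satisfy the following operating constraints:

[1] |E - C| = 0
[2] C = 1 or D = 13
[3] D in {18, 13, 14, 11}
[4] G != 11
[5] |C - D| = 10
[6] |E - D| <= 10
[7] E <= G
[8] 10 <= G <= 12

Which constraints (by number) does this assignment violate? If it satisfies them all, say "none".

No violations.

[1] |3 - 3| = 0 — satisfied.
[2] C = 3 ≠ 1, but D = 13 = 13 (second disjunct) — satisfied.
[3] D = 13 is in {18, 13, 14, 11} — satisfied.
[4] G = 12, and 12 ≠ 11 — satisfied.
[5] |3 - 13| = 10 — satisfied.
[6] |3 - 13| = 10; 10 ≤ 10 — satisfied.
[7] E = 3, G = 12; 3 ≤ 12 — satisfied.
[8] G = 12 lies in [10, 12] — satisfied.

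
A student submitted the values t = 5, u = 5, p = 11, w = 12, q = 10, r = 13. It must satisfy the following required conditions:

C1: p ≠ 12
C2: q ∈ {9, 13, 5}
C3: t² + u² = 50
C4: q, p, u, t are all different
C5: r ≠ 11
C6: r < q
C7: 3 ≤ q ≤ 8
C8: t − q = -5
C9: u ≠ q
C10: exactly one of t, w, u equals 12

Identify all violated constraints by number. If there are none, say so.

No — constraints 2, 4, 6, 7 are not satisfied.

C1: p = 11, and 11 ≠ 12  ✔
C2: q = 10 is not in {9, 13, 5}  ✘
C3: t² + u² = 5² + 5² = 25 + 25 = 50  ✔
C4: u = t = 5, not all different  ✘
C5: r = 13, and 13 ≠ 11  ✔
C6: r = 13, q = 10; 13 ≥ 10 (want <)  ✘
C7: q = 10 is outside [3, 8]  ✘
C8: t − q = 5 − 10 = -5  ✔
C9: u = 5, q = 10; distinct  ✔
C10: t=5, w=12, u=5; 1 of them equals 12  ✔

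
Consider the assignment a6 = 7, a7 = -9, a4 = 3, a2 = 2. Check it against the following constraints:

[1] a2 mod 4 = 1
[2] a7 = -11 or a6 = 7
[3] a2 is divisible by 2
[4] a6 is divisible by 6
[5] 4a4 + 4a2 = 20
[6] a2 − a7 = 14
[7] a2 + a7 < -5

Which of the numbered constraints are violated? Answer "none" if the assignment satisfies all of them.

[1] 2 mod 4 = 2, not 1 — violated.
[2] a7 = -9 ≠ -11, but a6 = 7 = 7 (second disjunct) — satisfied.
[3] 2 / 2 = 1, so 2 divides 2 — satisfied.
[4] 7 = 6×1 + 1, so 6 does not divide 7 — violated.
[5] 4a4 + 4a2 = 4(3) + 4(2) = 20 — satisfied.
[6] a2 − a7 = 2 − (-9) = 11, not 14 — violated.
[7] a2 + a7 = 2 + (-9) = -7; -7 < -5 — satisfied.

Violated: 1, 4, and 6.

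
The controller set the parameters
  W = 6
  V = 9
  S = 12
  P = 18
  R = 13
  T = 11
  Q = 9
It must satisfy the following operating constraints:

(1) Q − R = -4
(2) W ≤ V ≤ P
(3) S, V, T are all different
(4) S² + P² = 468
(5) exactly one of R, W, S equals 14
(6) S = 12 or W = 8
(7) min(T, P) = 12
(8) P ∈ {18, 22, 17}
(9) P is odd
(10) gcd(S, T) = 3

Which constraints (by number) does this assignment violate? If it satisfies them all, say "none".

(1) Q − R = 9 − 13 = -4  ✓
(2) values 6 ≤ 9 ≤ 18  ✓
(3) values 12, 9, 11 are pairwise distinct  ✓
(4) S² + P² = 12² + 18² = 144 + 324 = 468  ✓
(5) R=13, W=6, S=12; 0 of them equal 14, not exactly one  ✗
(6) S = 12 = 12 (first disjunct)  ✓
(7) min(11, 18) = 11, not 12  ✗
(8) P = 18 is in {18, 22, 17}  ✓
(9) P = 18 is even  ✗
(10) gcd(12, 11) = 1, not 3  ✗

The assignment fails constraints 5, 7, 9, 10.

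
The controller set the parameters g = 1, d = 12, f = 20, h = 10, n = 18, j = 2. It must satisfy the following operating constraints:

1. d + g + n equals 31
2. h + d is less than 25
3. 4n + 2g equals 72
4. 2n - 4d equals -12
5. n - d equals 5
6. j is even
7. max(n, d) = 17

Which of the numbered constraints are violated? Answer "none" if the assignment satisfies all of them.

Constraints 3, 5, and 7 are violated.

1. d + g + n = 12 + 1 + 18 = 31  true
2. h + d = 10 + 12 = 22; 22 < 25  true
3. 4n + 2g = 4(18) + 2(1) = 74, not 72  false
4. 2n - 4d = 2(18) - 4(12) = -12  true
5. n - d = 18 - 12 = 6, not 5  false
6. j = 2 is even  true
7. max(18, 12) = 18, not 17  false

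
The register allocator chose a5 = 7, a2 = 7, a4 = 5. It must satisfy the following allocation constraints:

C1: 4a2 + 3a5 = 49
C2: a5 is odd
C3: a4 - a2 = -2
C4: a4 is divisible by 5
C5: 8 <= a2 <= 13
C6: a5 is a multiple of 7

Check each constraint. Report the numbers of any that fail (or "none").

No — constraint 5 is not satisfied.

C1: 4a2 + 3a5 = 4(7) + 3(7) = 49  yes
C2: a5 = 7 is odd  yes
C3: a4 - a2 = 5 - 7 = -2  yes
C4: 5 / 5 = 1, so 5 divides 5  yes
C5: a2 = 7 is outside [8, 13]  no
C6: 7 / 7 = 1, so 7 divides 7  yes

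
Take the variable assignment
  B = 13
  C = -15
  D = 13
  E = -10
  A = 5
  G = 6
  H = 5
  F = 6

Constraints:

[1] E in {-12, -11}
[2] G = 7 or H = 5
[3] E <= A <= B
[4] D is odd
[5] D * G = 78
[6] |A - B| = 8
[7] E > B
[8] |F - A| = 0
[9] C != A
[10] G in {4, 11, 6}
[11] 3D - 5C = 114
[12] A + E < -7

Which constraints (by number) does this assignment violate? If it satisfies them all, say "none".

[1] E = -10 is not in {-12, -11} — fails.
[2] G = 6 ≠ 7, but H = 5 = 5 (second disjunct) — holds.
[3] values -10 <= 5 <= 13 — holds.
[4] D = 13 is odd — holds.
[5] D * G = 13 * 6 = 78 — holds.
[6] |5 - 13| = 8 — holds.
[7] E = -10, B = 13; -10 ≤ 13 (want >) — fails.
[8] |6 - 5| = 1, not 0 — fails.
[9] C = -15, A = 5; distinct — holds.
[10] G = 6 is in {4, 11, 6} — holds.
[11] 3D - 5C = 3(13) - 5(-15) = 114 — holds.
[12] A + E = 5 + (-10) = -5; -5 ≥ -7, bound -7 not met — fails.

No — constraints 1, 7, 8, and 12 are not satisfied.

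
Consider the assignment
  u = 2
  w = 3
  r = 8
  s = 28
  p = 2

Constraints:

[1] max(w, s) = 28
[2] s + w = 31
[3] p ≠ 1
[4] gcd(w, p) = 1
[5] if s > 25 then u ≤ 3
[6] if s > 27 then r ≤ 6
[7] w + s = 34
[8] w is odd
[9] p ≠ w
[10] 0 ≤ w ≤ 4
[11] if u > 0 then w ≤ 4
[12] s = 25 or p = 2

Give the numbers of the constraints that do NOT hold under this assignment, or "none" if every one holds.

Constraints 6, 7 are violated.

[1] max(3, 28) = 28  holds
[2] s + w = 28 + 3 = 31  holds
[3] p = 2, and 2 ≠ 1  holds
[4] gcd(3, 2) = 1  holds
[5] s = 28 > 25, so we need u ≤ 3; u = 2 ≤ 3  holds
[6] s = 28 > 27, so we need r ≤ 6; but r = 8 > 6  fails
[7] w + s = 3 + 28 = 31, not 34  fails
[8] w = 3 is odd  holds
[9] p = 2, w = 3; distinct  holds
[10] w = 3 lies in [0, 4]  holds
[11] u = 2 > 0, so we need w ≤ 4; w = 3 ≤ 4  holds
[12] s = 28 ≠ 25, but p = 2 = 2 (second disjunct)  holds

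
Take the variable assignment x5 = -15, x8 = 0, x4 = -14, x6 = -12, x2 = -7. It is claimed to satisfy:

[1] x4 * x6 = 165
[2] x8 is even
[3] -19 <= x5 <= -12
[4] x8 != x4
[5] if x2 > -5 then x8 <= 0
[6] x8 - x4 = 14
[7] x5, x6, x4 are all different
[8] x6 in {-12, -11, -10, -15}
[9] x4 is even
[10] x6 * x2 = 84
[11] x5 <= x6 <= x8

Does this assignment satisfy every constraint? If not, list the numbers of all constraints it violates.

Constraint 1 does not hold.

[1] x4 * x6 = -14 * (-12) = 168, not 165  ✘
[2] x8 = 0 is even  ✔
[3] x5 = -15 lies in [-19, -12]  ✔
[4] x8 = 0, x4 = -14; distinct  ✔
[5] x2 = -7, not > -5; antecedent false, conditional vacuously true  ✔
[6] x8 - x4 = 0 - (-14) = 14  ✔
[7] values -15, -12, -14 are pairwise distinct  ✔
[8] x6 = -12 is in {-12, -11, -10, -15}  ✔
[9] x4 = -14 is even  ✔
[10] x6 * x2 = -12 * (-7) = 84  ✔
[11] values -15 <= -12 <= 0  ✔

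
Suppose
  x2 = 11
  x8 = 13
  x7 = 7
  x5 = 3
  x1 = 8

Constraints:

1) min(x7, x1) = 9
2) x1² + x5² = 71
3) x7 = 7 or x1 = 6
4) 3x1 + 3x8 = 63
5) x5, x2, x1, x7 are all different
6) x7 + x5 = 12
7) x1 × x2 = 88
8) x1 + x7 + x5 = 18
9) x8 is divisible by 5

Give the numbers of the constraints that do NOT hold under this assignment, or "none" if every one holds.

Constraints 1, 2, 6, and 9 are violated.

1) min(7, 8) = 7, not 9  false
2) x1² + x5² = 8² + 3² = 64 + 9 = 73, not 71  false
3) x7 = 7 = 7 (first disjunct)  true
4) 3x1 + 3x8 = 3(8) + 3(13) = 63  true
5) values 3, 11, 8, 7 are pairwise distinct  true
6) x7 + x5 = 7 + 3 = 10, not 12  false
7) x1 × x2 = 8 × 11 = 88  true
8) x1 + x7 + x5 = 8 + 7 + 3 = 18  true
9) 13 = 5×2 + 3, so 5 does not divide 13  false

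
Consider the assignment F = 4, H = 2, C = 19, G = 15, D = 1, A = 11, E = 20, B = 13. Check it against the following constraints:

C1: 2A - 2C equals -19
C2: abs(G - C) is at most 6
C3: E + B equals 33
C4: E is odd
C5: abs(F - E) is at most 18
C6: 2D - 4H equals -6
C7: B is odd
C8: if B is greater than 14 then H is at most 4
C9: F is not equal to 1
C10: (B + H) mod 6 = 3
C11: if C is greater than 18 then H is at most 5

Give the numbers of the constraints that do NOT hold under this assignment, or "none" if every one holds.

The assignment fails constraints 1 and 4.

C1: 2A - 2C = 2(11) - 2(19) = -16, not -19 — violated.
C2: abs(15 - 19) = 4; 4 ≤ 6 — OK.
C3: E + B = 20 + 13 = 33 — OK.
C4: E = 20 is even — violated.
C5: abs(4 - 20) = 16; 16 ≤ 18 — OK.
C6: 2D - 4H = 2(1) - 4(2) = -6 — OK.
C7: B = 13 is odd — OK.
C8: B = 13, not > 14; antecedent false, conditional vacuously true — OK.
C9: F = 4, and 4 ≠ 1 — OK.
C10: B + H = 15; 15 mod 6 = 3 — OK.
C11: C = 19 > 18, so we need H ≤ 5; H = 2 ≤ 5 — OK.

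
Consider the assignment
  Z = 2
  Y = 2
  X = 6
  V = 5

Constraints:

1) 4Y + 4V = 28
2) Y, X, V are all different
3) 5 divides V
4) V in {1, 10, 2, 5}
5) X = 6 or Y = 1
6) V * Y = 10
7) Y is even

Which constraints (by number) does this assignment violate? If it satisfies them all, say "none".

All constraints are satisfied.

1) 4Y + 4V = 4(2) + 4(5) = 28  OK
2) values 2, 6, 5 are pairwise distinct  OK
3) 5 / 5 = 1, so 5 divides 5  OK
4) V = 5 is in {1, 10, 2, 5}  OK
5) X = 6 = 6 (first disjunct)  OK
6) V * Y = 5 * 2 = 10  OK
7) Y = 2 is even  OK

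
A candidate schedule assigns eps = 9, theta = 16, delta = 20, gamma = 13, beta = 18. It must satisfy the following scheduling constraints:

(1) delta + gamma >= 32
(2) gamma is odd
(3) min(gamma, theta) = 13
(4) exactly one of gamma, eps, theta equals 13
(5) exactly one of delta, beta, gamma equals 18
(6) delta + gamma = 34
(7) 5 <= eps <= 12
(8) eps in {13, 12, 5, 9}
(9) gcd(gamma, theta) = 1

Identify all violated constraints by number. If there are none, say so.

(1) delta + gamma = 20 + 13 = 33; 33 ≥ 32  OK
(2) gamma = 13 is odd  OK
(3) min(13, 16) = 13  OK
(4) gamma=13, eps=9, theta=16; 1 of them equals 13  OK
(5) delta=20, beta=18, gamma=13; 1 of them equals 18  OK
(6) delta + gamma = 20 + 13 = 33, not 34  FAIL
(7) eps = 9 lies in [5, 12]  OK
(8) eps = 9 is in {13, 12, 5, 9}  OK
(9) gcd(13, 16) = 1  OK

No — constraint 6 is not satisfied.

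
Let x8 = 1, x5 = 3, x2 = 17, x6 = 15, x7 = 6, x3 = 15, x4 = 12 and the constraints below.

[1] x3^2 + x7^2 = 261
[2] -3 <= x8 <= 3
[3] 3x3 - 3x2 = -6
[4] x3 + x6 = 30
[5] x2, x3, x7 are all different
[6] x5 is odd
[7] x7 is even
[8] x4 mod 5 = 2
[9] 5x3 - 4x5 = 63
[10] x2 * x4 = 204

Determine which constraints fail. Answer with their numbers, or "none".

All constraints are satisfied.

[1] x3^2 + x7^2 = 15^2 + 6^2 = 225 + 36 = 261  holds
[2] x8 = 1 lies in [-3, 3]  holds
[3] 3x3 - 3x2 = 3(15) - 3(17) = -6  holds
[4] x3 + x6 = 15 + 15 = 30  holds
[5] values 17, 15, 6 are pairwise distinct  holds
[6] x5 = 3 is odd  holds
[7] x7 = 6 is even  holds
[8] 12 mod 5 = 2  holds
[9] 5x3 - 4x5 = 5(15) - 4(3) = 63  holds
[10] x2 * x4 = 17 * 12 = 204  holds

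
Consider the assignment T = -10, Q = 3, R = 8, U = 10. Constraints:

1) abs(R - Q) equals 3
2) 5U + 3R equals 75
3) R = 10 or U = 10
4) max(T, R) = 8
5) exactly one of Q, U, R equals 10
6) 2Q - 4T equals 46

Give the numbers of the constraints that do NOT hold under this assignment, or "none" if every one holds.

1) abs(8 - 3) = 5, not 3 — violated.
2) 5U + 3R = 5(10) + 3(8) = 74, not 75 — violated.
3) R = 8 ≠ 10, but U = 10 = 10 (second disjunct) — satisfied.
4) max(-10, 8) = 8 — satisfied.
5) Q=3, U=10, R=8; 1 of them equals 10 — satisfied.
6) 2Q - 4T = 2(3) - 4(-10) = 46 — satisfied.

Violated: 1 and 2.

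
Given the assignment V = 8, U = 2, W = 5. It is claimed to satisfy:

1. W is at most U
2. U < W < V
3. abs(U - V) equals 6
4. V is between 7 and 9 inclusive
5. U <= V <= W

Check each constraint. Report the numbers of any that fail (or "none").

Violated: 1 and 5.

1. W = 5, U = 2; 5 > 2 (want ≤) — does not hold.
2. values 2 < 5 < 8 — holds.
3. abs(2 - 8) = 6 — holds.
4. V = 8 lies in [7, 9] — holds.
5. values 2, 8, 5; V = 8 is not <= W = 5 — does not hold.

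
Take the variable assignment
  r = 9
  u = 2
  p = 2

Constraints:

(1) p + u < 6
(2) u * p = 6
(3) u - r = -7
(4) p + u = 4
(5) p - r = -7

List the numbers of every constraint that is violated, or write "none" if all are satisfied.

No — constraint 2 is not satisfied.

(1) p + u = 2 + 2 = 4; 4 < 6 — satisfied.
(2) u * p = 2 * 2 = 4, not 6 — violated.
(3) u - r = 2 - 9 = -7 — satisfied.
(4) p + u = 2 + 2 = 4 — satisfied.
(5) p - r = 2 - 9 = -7 — satisfied.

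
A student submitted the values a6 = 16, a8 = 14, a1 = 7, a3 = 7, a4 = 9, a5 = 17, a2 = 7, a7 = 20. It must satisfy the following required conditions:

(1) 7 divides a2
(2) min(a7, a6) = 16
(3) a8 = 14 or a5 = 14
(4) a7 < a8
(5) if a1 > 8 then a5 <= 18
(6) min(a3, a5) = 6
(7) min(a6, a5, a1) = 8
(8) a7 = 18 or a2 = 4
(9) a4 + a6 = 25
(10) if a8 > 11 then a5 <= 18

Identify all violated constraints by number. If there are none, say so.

Violated: 4, 6, 7, and 8.

(1) 7 / 7 = 1, so 7 divides 7 — satisfied.
(2) min(20, 16) = 16 — satisfied.
(3) a8 = 14 = 14 (first disjunct) — satisfied.
(4) a7 = 20, a8 = 14; 20 ≥ 14 (want <) — violated.
(5) a1 = 7, not > 8; antecedent false, conditional vacuously true — satisfied.
(6) min(7, 17) = 7, not 6 — violated.
(7) min(16, 17, 7) = 7, not 8 — violated.
(8) a7 = 20 ≠ 18 and a2 = 7 ≠ 4; both disjuncts false — violated.
(9) a4 + a6 = 9 + 16 = 25 — satisfied.
(10) a8 = 14 > 11, so we need a5 ≤ 18; a5 = 17 ≤ 18 — satisfied.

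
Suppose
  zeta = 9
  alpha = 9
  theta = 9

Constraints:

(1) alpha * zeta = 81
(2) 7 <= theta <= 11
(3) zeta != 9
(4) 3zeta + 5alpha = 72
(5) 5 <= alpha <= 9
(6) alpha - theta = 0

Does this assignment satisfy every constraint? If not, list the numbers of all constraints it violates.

Constraint 3 is violated.

(1) alpha * zeta = 9 * 9 = 81 — OK.
(2) theta = 9 lies in [7, 11] — OK.
(3) zeta = 9, but 9 is required to differ — violated.
(4) 3zeta + 5alpha = 3(9) + 5(9) = 72 — OK.
(5) alpha = 9 lies in [5, 9] — OK.
(6) alpha - theta = 9 - 9 = 0 — OK.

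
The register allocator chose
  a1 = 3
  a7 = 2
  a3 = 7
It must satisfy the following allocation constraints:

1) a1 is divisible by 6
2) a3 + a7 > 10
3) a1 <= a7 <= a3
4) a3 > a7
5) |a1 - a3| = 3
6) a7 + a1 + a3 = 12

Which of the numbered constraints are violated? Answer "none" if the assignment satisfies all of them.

No — constraints 1, 2, 3, and 5 are not satisfied.

1) 3 = 6*0 + 3, so 6 does not divide 3  false
2) a3 + a7 = 7 + 2 = 9; 9 ≤ 10, bound 10 not met  false
3) values 3, 2, 7; a1 = 3 is not <= a7 = 2  false
4) a3 = 7, a7 = 2; 7 > 2  true
5) |3 - 7| = 4, not 3  false
6) a7 + a1 + a3 = 2 + 3 + 7 = 12  true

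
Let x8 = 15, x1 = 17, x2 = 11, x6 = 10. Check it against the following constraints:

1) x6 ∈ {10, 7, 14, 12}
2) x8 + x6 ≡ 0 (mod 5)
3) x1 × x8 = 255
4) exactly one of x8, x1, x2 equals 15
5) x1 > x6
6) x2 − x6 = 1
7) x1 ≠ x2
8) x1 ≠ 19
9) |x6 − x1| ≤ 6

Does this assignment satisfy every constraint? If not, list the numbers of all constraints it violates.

1) x6 = 10 is in {10, 7, 14, 12}  holds
2) x8 + x6 = 25; 25 mod 5 = 0  holds
3) x1 × x8 = 17 × 15 = 255  holds
4) x8=15, x1=17, x2=11; 1 of them equals 15  holds
5) x1 = 17, x6 = 10; 17 > 10  holds
6) x2 − x6 = 11 − 10 = 1  holds
7) x1 = 17, x2 = 11; distinct  holds
8) x1 = 17, and 17 ≠ 19  holds
9) |10 − 17| = 7; 7 > 6, exceeds bound 6  fails

Constraint 9 is violated.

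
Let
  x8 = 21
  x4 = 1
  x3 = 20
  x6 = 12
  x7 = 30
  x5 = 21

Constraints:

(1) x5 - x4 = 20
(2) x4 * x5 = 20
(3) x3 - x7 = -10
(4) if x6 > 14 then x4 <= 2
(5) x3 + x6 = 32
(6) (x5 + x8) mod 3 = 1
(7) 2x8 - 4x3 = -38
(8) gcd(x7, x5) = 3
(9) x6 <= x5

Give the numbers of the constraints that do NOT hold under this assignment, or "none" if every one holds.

Constraints 2, 6 do not hold.

(1) x5 - x4 = 21 - 1 = 20 — OK.
(2) x4 * x5 = 1 * 21 = 21, not 20 — violated.
(3) x3 - x7 = 20 - 30 = -10 — OK.
(4) x6 = 12, not > 14; antecedent false, conditional vacuously true — OK.
(5) x3 + x6 = 20 + 12 = 32 — OK.
(6) x5 + x8 = 42; 42 mod 3 = 0, not 1 — violated.
(7) 2x8 - 4x3 = 2(21) - 4(20) = -38 — OK.
(8) gcd(30, 21) = 3 — OK.
(9) x6 = 12, x5 = 21; 12 ≤ 21 — OK.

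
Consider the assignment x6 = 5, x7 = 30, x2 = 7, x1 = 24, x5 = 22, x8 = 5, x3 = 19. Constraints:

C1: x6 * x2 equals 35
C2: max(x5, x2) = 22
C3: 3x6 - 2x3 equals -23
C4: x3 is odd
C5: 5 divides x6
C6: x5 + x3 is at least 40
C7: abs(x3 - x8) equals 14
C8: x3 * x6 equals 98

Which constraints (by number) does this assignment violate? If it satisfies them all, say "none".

C1: x6 * x2 = 5 * 7 = 35  holds
C2: max(22, 7) = 22  holds
C3: 3x6 - 2x3 = 3(5) - 2(19) = -23  holds
C4: x3 = 19 is odd  holds
C5: 5 / 5 = 1, so 5 divides 5  holds
C6: x5 + x3 = 22 + 19 = 41; 41 ≥ 40  holds
C7: abs(19 - 5) = 14  holds
C8: x3 * x6 = 19 * 5 = 95, not 98  fails

Constraint 8 is violated.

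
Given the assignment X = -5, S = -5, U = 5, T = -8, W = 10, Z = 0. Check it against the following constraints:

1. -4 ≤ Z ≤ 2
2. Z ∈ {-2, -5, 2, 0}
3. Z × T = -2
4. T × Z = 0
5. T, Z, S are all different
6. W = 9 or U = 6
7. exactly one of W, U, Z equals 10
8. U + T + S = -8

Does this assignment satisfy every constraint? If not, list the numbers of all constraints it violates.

1. Z = 0 lies in [-4, 2] — OK.
2. Z = 0 is in {-2, -5, 2, 0} — OK.
3. Z × T = 0 × (-8) = 0, not -2 — violated.
4. T × Z = -8 × 0 = 0 — OK.
5. values -8, 0, -5 are pairwise distinct — OK.
6. W = 10 ≠ 9 and U = 5 ≠ 6; both disjuncts false — violated.
7. W=10, U=5, Z=0; 1 of them equals 10 — OK.
8. U + T + S = 5 + (-8) + (-5) = -8 — OK.

Constraints 3, 6 do not hold.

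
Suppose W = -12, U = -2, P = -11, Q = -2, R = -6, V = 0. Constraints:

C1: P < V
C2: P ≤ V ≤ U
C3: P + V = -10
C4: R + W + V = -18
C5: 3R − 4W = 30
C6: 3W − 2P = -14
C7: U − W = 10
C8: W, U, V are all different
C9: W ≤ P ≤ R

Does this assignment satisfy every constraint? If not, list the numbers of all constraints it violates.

Constraints 2 and 3 do not hold.

C1: P = -11, V = 0; -11 < 0 — holds.
C2: values -11, 0, -2; V = 0 is not ≤ U = -2 — fails.
C3: P + V = -11 + 0 = -11, not -10 — fails.
C4: R + W + V = -6 + (-12) + 0 = -18 — holds.
C5: 3R − 4W = 3(-6) − 4(-12) = 30 — holds.
C6: 3W − 2P = 3(-12) − 2(-11) = -14 — holds.
C7: U − W = -2 − (-12) = 10 — holds.
C8: values -12, -2, 0 are pairwise distinct — holds.
C9: values -12 ≤ -11 ≤ -6 — holds.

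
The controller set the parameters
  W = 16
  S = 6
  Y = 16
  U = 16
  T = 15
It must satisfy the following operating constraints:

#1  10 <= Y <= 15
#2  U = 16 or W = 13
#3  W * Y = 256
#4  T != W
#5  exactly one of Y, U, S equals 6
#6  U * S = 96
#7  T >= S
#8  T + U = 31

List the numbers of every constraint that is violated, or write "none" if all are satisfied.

The assignment fails constraint 1.

#1 Y = 16 is outside [10, 15]  ✗
#2 U = 16 = 16 (first disjunct)  ✓
#3 W * Y = 16 * 16 = 256  ✓
#4 T = 15, W = 16; distinct  ✓
#5 Y=16, U=16, S=6; 1 of them equals 6  ✓
#6 U * S = 16 * 6 = 96  ✓
#7 T = 15, S = 6; 15 ≥ 6  ✓
#8 T + U = 15 + 16 = 31  ✓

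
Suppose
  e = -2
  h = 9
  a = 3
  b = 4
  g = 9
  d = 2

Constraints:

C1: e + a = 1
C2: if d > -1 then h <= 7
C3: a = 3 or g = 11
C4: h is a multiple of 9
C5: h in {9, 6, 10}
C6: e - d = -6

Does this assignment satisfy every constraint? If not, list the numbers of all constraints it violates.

Constraints 2 and 6 are violated.

C1: e + a = -2 + 3 = 1 — holds.
C2: d = 2 > -1, so we need h ≤ 7; but h = 9 > 7 — fails.
C3: a = 3 = 3 (first disjunct) — holds.
C4: 9 / 9 = 1, so 9 divides 9 — holds.
C5: h = 9 is in {9, 6, 10} — holds.
C6: e - d = -2 - 2 = -4, not -6 — fails.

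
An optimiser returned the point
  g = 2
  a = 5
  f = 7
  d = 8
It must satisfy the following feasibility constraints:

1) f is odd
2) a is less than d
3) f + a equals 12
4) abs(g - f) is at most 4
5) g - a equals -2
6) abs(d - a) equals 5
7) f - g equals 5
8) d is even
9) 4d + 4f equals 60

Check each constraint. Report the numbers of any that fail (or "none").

1) f = 7 is odd  true
2) a = 5, d = 8; 5 < 8  true
3) f + a = 7 + 5 = 12  true
4) abs(2 - 7) = 5; 5 > 4, exceeds bound 4  false
5) g - a = 2 - 5 = -3, not -2  false
6) abs(8 - 5) = 3, not 5  false
7) f - g = 7 - 2 = 5  true
8) d = 8 is even  true
9) 4d + 4f = 4(8) + 4(7) = 60  true

Constraints 4, 5, and 6 are violated.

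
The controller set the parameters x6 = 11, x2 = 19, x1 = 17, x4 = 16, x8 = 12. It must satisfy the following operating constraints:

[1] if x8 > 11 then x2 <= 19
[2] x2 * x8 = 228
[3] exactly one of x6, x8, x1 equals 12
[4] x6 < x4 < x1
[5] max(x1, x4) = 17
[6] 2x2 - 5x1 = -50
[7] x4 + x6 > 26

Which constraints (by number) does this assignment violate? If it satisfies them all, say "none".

[1] x8 = 12 > 11, so we need x2 ≤ 19; x2 = 19 ≤ 19  ✓
[2] x2 * x8 = 19 * 12 = 228  ✓
[3] x6=11, x8=12, x1=17; 1 of them equals 12  ✓
[4] values 11 < 16 < 17  ✓
[5] max(17, 16) = 17  ✓
[6] 2x2 - 5x1 = 2(19) - 5(17) = -47, not -50  ✗
[7] x4 + x6 = 16 + 11 = 27; 27 > 26  ✓

Constraint 6 is violated.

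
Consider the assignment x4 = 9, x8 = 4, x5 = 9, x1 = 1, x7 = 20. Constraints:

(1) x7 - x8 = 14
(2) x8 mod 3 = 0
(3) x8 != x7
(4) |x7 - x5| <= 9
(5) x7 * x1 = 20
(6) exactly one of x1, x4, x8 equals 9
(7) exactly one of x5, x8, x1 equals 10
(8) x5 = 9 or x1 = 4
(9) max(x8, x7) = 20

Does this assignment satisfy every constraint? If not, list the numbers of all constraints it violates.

(1) x7 - x8 = 20 - 4 = 16, not 14 — fails.
(2) 4 mod 3 = 1, not 0 — fails.
(3) x8 = 4, x7 = 20; distinct — holds.
(4) |20 - 9| = 11; 11 > 9, exceeds bound 9 — fails.
(5) x7 * x1 = 20 * 1 = 20 — holds.
(6) x1=1, x4=9, x8=4; 1 of them equals 9 — holds.
(7) x5=9, x8=4, x1=1; 0 of them equal 10, not exactly one — fails.
(8) x5 = 9 = 9 (first disjunct) — holds.
(9) max(4, 20) = 20 — holds.

No — constraints 1, 2, 4, and 7 are not satisfied.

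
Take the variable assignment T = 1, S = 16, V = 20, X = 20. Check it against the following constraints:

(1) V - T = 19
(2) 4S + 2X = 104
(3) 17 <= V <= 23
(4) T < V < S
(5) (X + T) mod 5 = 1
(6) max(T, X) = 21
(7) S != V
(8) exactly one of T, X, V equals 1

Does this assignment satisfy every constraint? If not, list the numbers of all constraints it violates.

(1) V - T = 20 - 1 = 19  OK
(2) 4S + 2X = 4(16) + 2(20) = 104  OK
(3) V = 20 lies in [17, 23]  OK
(4) values 1, 20, 16; V = 20 is not < S = 16  FAIL
(5) X + T = 21; 21 mod 5 = 1  OK
(6) max(1, 20) = 20, not 21  FAIL
(7) S = 16, V = 20; distinct  OK
(8) T=1, X=20, V=20; 1 of them equals 1  OK

No — constraints 4 and 6 are not satisfied.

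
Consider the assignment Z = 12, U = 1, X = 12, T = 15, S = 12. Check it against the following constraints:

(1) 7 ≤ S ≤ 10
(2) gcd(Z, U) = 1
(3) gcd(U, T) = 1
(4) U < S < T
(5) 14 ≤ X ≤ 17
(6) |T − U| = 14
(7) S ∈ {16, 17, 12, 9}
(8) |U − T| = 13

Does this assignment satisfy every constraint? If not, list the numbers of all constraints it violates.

The assignment fails constraints 1, 5, and 8.

(1) S = 12 is outside [7, 10] — fails.
(2) gcd(12, 1) = 1 — holds.
(3) gcd(1, 15) = 1 — holds.
(4) values 1 < 12 < 15 — holds.
(5) X = 12 is outside [14, 17] — fails.
(6) |15 − 1| = 14 — holds.
(7) S = 12 is in {16, 17, 12, 9} — holds.
(8) |1 − 15| = 14, not 13 — fails.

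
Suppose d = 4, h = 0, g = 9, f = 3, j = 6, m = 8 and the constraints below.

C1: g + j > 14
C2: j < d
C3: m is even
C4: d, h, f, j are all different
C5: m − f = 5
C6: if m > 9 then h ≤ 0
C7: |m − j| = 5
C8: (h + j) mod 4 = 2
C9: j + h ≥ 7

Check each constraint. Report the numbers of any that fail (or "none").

C1: g + j = 9 + 6 = 15; 15 > 14 — holds.
C2: j = 6, d = 4; 6 ≥ 4 (want <) — fails.
C3: m = 8 is even — holds.
C4: values 4, 0, 3, 6 are pairwise distinct — holds.
C5: m − f = 8 − 3 = 5 — holds.
C6: m = 8, not > 9; antecedent false, conditional vacuously true — holds.
C7: |8 − 6| = 2, not 5 — fails.
C8: h + j = 6; 6 mod 4 = 2 — holds.
C9: j + h = 6 + 0 = 6; 6 < 7, bound 7 not met — fails.

Violated: 2, 7, and 9.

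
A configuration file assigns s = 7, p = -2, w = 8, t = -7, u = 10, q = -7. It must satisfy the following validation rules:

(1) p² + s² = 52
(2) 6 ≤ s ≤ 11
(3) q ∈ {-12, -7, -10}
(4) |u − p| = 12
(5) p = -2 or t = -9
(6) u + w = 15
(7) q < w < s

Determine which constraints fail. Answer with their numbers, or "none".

(1) p² + s² = (-2)² + 7² = 4 + 49 = 53, not 52  FAIL
(2) s = 7 lies in [6, 11]  OK
(3) q = -7 is in {-12, -7, -10}  OK
(4) |10 − (-2)| = 12  OK
(5) p = -2 = -2 (first disjunct)  OK
(6) u + w = 10 + 8 = 18, not 15  FAIL
(7) values -7, 8, 7; w = 8 is not < s = 7  FAIL

Violated: 1, 6, and 7.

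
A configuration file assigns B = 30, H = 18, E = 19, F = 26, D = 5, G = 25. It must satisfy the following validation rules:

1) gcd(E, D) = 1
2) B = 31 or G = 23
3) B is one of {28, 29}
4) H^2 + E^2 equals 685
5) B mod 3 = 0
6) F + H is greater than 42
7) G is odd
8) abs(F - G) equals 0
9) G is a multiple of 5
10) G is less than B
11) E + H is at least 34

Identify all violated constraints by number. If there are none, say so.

1) gcd(19, 5) = 1 — satisfied.
2) B = 30 ≠ 31 and G = 25 ≠ 23; both disjuncts false — violated.
3) B = 30 is not in {28, 29} — violated.
4) H^2 + E^2 = 18^2 + 19^2 = 324 + 361 = 685 — satisfied.
5) 30 mod 3 = 0 — satisfied.
6) F + H = 26 + 18 = 44; 44 > 42 — satisfied.
7) G = 25 is odd — satisfied.
8) abs(26 - 25) = 1, not 0 — violated.
9) 25 / 5 = 5, so 5 divides 25 — satisfied.
10) G = 25, B = 30; 25 < 30 — satisfied.
11) E + H = 19 + 18 = 37; 37 ≥ 34 — satisfied.

The assignment fails constraints 2, 3, and 8.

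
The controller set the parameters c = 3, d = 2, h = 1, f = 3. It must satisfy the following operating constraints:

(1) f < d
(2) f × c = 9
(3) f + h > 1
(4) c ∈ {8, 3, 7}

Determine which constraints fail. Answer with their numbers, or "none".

No — constraint 1 is not satisfied.

(1) f = 3, d = 2; 3 ≥ 2 (want <) — violated.
(2) f × c = 3 × 3 = 9 — satisfied.
(3) f + h = 3 + 1 = 4; 4 > 1 — satisfied.
(4) c = 3 is in {8, 3, 7} — satisfied.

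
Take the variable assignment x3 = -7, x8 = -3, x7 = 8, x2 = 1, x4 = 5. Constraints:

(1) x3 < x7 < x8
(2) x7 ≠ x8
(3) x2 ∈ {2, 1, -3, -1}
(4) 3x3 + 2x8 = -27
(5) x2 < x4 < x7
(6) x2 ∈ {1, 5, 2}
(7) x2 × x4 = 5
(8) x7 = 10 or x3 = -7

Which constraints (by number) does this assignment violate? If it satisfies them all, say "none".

(1) values -7, 8, -3; x7 = 8 is not < x8 = -3 — violated.
(2) x7 = 8, x8 = -3; distinct — OK.
(3) x2 = 1 is in {2, 1, -3, -1} — OK.
(4) 3x3 + 2x8 = 3(-7) + 2(-3) = -27 — OK.
(5) values 1 < 5 < 8 — OK.
(6) x2 = 1 is in {1, 5, 2} — OK.
(7) x2 × x4 = 1 × 5 = 5 — OK.
(8) x7 = 8 ≠ 10, but x3 = -7 = -7 (second disjunct) — OK.

Constraint 1 does not hold.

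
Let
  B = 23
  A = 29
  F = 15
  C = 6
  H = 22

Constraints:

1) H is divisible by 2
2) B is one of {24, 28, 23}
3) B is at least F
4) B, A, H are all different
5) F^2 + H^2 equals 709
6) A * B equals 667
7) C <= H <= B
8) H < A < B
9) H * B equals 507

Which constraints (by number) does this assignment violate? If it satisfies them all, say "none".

Violated: 8, 9.

1) 22 / 2 = 11, so 2 divides 22  OK
2) B = 23 is in {24, 28, 23}  OK
3) B = 23, F = 15; 23 ≥ 15  OK
4) values 23, 29, 22 are pairwise distinct  OK
5) F^2 + H^2 = 15^2 + 22^2 = 225 + 484 = 709  OK
6) A * B = 29 * 23 = 667  OK
7) values 6 <= 22 <= 23  OK
8) values 22, 29, 23; A = 29 is not < B = 23  FAIL
9) H * B = 22 * 23 = 506, not 507  FAIL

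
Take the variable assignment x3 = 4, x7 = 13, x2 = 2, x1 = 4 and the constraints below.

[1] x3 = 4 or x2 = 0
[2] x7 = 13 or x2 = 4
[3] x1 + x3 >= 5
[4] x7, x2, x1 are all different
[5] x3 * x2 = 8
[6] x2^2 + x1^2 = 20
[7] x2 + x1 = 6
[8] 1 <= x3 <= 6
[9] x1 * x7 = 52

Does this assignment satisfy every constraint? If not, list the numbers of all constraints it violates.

[1] x3 = 4 = 4 (first disjunct)  yes
[2] x7 = 13 = 13 (first disjunct)  yes
[3] x1 + x3 = 4 + 4 = 8; 8 ≥ 5  yes
[4] values 13, 2, 4 are pairwise distinct  yes
[5] x3 * x2 = 4 * 2 = 8  yes
[6] x2^2 + x1^2 = 2^2 + 4^2 = 4 + 16 = 20  yes
[7] x2 + x1 = 2 + 4 = 6  yes
[8] x3 = 4 lies in [1, 6]  yes
[9] x1 * x7 = 4 * 13 = 52  yes

Yes — all constraints hold.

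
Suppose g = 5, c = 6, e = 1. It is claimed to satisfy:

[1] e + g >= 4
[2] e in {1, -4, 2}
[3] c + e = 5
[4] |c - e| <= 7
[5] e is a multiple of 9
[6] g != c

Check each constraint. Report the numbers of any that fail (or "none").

No — constraints 3, 5 are not satisfied.

[1] e + g = 1 + 5 = 6; 6 ≥ 4  true
[2] e = 1 is in {1, -4, 2}  true
[3] c + e = 6 + 1 = 7, not 5  false
[4] |6 - 1| = 5; 5 ≤ 7  true
[5] 1 = 9*0 + 1, so 9 does not divide 1  false
[6] g = 5, c = 6; distinct  true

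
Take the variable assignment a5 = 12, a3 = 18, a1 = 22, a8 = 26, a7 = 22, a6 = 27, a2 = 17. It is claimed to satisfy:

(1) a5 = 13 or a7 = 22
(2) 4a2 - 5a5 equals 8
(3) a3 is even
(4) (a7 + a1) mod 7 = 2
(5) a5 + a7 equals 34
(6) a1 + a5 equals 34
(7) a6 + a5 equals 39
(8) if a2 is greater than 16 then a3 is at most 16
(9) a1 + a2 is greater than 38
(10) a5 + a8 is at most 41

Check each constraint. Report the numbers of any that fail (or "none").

(1) a5 = 12 ≠ 13, but a7 = 22 = 22 (second disjunct) — holds.
(2) 4a2 - 5a5 = 4(17) - 5(12) = 8 — holds.
(3) a3 = 18 is even — holds.
(4) a7 + a1 = 44; 44 mod 7 = 2 — holds.
(5) a5 + a7 = 12 + 22 = 34 — holds.
(6) a1 + a5 = 22 + 12 = 34 — holds.
(7) a6 + a5 = 27 + 12 = 39 — holds.
(8) a2 = 17 > 16, so we need a3 ≤ 16; but a3 = 18 > 16 — does not hold.
(9) a1 + a2 = 22 + 17 = 39; 39 > 38 — holds.
(10) a5 + a8 = 12 + 26 = 38; 38 ≤ 41 — holds.

Constraint 8 is violated.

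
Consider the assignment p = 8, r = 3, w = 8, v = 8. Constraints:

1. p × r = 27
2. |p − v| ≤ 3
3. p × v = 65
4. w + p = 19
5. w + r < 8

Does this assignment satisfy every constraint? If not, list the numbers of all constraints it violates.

1. p × r = 8 × 3 = 24, not 27  ✗
2. |8 − 8| = 0; 0 ≤ 3  ✓
3. p × v = 8 × 8 = 64, not 65  ✗
4. w + p = 8 + 8 = 16, not 19  ✗
5. w + r = 8 + 3 = 11; 11 ≥ 8, bound 8 not met  ✗

Violated: 1, 3, 4, 5.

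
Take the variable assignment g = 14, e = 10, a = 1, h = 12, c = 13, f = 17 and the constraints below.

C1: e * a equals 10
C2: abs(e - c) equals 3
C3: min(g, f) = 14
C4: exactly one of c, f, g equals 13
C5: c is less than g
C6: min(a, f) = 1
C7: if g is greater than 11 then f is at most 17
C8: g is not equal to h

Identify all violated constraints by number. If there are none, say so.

No violations.

C1: e * a = 10 * 1 = 10  true
C2: abs(10 - 13) = 3  true
C3: min(14, 17) = 14  true
C4: c=13, f=17, g=14; 1 of them equals 13  true
C5: c = 13, g = 14; 13 < 14  true
C6: min(1, 17) = 1  true
C7: g = 14 > 11, so we need f ≤ 17; f = 17 ≤ 17  true
C8: g = 14, h = 12; distinct  true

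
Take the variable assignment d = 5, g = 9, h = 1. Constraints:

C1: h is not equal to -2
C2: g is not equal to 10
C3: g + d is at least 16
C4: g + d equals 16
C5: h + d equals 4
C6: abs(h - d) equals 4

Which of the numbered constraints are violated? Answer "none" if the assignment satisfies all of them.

The assignment fails constraints 3, 4, and 5.

C1: h = 1, and 1 ≠ -2  ✓
C2: g = 9, and 9 ≠ 10  ✓
C3: g + d = 9 + 5 = 14; 14 < 16, bound 16 not met  ✗
C4: g + d = 9 + 5 = 14, not 16  ✗
C5: h + d = 1 + 5 = 6, not 4  ✗
C6: abs(1 - 5) = 4  ✓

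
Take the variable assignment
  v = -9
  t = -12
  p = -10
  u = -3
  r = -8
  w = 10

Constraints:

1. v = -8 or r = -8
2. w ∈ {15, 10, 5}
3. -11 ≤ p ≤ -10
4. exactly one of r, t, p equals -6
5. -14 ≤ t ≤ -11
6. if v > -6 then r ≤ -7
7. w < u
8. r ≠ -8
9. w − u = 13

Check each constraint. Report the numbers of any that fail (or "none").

Violated: 4, 7, and 8.

1. v = -9 ≠ -8, but r = -8 = -8 (second disjunct)  ✓
2. w = 10 is in {15, 10, 5}  ✓
3. p = -10 lies in [-11, -10]  ✓
4. r=-8, t=-12, p=-10; 0 of them equal -6, not exactly one  ✗
5. t = -12 lies in [-14, -11]  ✓
6. v = -9, not > -6; antecedent false, conditional vacuously true  ✓
7. w = 10, u = -3; 10 ≥ -3 (want <)  ✗
8. r = -8, but -8 is required to differ  ✗
9. w − u = 10 − (-3) = 13  ✓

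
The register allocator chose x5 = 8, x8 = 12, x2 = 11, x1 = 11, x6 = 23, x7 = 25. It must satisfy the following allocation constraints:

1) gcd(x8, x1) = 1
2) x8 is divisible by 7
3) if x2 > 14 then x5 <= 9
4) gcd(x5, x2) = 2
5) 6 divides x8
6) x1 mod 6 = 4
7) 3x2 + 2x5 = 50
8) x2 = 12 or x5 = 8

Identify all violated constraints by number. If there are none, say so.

Constraints 2, 4, 6, 7 do not hold.

1) gcd(12, 11) = 1  ✓
2) 12 = 7*1 + 5, so 7 does not divide 12  ✗
3) x2 = 11, not > 14; antecedent false, conditional vacuously true  ✓
4) gcd(8, 11) = 1, not 2  ✗
5) 12 / 6 = 2, so 6 divides 12  ✓
6) 11 mod 6 = 5, not 4  ✗
7) 3x2 + 2x5 = 3(11) + 2(8) = 49, not 50  ✗
8) x2 = 11 ≠ 12, but x5 = 8 = 8 (second disjunct)  ✓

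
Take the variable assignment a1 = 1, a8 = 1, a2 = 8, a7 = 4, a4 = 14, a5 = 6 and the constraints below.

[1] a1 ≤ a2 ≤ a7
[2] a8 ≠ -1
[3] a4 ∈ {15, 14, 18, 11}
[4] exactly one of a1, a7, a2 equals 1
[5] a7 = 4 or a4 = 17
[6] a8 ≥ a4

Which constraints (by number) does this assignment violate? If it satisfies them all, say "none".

[1] values 1, 8, 4; a2 = 8 is not ≤ a7 = 4  false
[2] a8 = 1, and 1 ≠ -1  true
[3] a4 = 14 is in {15, 14, 18, 11}  true
[4] a1=1, a7=4, a2=8; 1 of them equals 1  true
[5] a7 = 4 = 4 (first disjunct)  true
[6] a8 = 1, a4 = 14; 1 < 14 (want ≥)  false

Constraints 1 and 6 are violated.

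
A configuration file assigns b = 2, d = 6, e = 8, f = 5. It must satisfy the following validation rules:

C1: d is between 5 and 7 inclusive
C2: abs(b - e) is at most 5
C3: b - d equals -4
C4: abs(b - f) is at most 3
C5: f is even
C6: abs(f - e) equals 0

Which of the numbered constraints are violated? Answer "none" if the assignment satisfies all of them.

Constraints 2, 5, and 6 do not hold.

C1: d = 6 lies in [5, 7] — holds.
C2: abs(2 - 8) = 6; 6 > 5, exceeds bound 5 — fails.
C3: b - d = 2 - 6 = -4 — holds.
C4: abs(2 - 5) = 3; 3 ≤ 3 — holds.
C5: f = 5 is odd — fails.
C6: abs(5 - 8) = 3, not 0 — fails.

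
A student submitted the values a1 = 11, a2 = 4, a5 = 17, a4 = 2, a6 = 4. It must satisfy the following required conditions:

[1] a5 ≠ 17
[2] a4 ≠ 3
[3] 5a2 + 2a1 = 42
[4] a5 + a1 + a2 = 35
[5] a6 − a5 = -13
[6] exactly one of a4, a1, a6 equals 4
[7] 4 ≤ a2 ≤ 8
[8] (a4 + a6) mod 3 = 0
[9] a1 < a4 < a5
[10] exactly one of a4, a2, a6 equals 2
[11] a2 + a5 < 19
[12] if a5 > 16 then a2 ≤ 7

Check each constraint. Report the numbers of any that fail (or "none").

The assignment fails constraints 1, 4, 9, 11.

[1] a5 = 17, but 17 is required to differ — violated.
[2] a4 = 2, and 2 ≠ 3 — OK.
[3] 5a2 + 2a1 = 5(4) + 2(11) = 42 — OK.
[4] a5 + a1 + a2 = 17 + 11 + 4 = 32, not 35 — violated.
[5] a6 − a5 = 4 − 17 = -13 — OK.
[6] a4=2, a1=11, a6=4; 1 of them equals 4 — OK.
[7] a2 = 4 lies in [4, 8] — OK.
[8] a4 + a6 = 6; 6 mod 3 = 0 — OK.
[9] values 11, 2, 17; a1 = 11 is not < a4 = 2 — violated.
[10] a4=2, a2=4, a6=4; 1 of them equals 2 — OK.
[11] a2 + a5 = 4 + 17 = 21; 21 ≥ 19, bound 19 not met — violated.
[12] a5 = 17 > 16, so we need a2 ≤ 7; a2 = 4 ≤ 7 — OK.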